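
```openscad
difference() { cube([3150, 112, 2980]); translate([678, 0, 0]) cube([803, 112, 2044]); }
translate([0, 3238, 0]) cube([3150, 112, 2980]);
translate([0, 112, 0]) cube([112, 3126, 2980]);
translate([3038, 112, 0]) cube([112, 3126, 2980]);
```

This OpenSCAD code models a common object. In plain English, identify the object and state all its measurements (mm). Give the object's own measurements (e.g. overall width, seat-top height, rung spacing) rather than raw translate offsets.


A single room: four walls, each 2980 mm tall and 112 mm thick, enclosing an outside footprint 3150×3350 mm (x × y), no floor or roof. The front and back walls (−y and +y sides) run the full x-width; the side walls fit between their inner faces. A door opening 803 mm wide and 2044 mm tall is cut through the front wall from the floor up, its −x edge 678 mm from the wall's −x end.


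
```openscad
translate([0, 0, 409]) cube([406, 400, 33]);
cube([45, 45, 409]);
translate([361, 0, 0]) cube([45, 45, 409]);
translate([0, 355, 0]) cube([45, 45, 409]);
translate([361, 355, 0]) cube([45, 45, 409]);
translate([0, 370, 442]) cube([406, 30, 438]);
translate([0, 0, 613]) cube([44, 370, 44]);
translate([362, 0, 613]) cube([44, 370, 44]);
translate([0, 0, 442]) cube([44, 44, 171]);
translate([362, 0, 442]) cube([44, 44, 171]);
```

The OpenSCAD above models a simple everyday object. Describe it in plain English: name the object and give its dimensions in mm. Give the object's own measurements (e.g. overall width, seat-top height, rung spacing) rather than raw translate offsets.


A chair. The seat is a 406×400×33 mm slab with its top at z = 442 mm, on four 45×45 mm corner legs (flush with the seat edges, standing on z = 0). A flat backrest 30 mm thick, 438 mm tall, spans the full seat width and rises from the seat top along its +y edge, rear face flush with the rear of the seat. Two armrests of 44×44 mm section run along each side from the seat's front edge to the front of the backrest, top faces 215 mm above the seat top and outer faces flush with the seat's x-edges; a 44×44 mm post under the front of each armrest stands on the seat at the front corner.


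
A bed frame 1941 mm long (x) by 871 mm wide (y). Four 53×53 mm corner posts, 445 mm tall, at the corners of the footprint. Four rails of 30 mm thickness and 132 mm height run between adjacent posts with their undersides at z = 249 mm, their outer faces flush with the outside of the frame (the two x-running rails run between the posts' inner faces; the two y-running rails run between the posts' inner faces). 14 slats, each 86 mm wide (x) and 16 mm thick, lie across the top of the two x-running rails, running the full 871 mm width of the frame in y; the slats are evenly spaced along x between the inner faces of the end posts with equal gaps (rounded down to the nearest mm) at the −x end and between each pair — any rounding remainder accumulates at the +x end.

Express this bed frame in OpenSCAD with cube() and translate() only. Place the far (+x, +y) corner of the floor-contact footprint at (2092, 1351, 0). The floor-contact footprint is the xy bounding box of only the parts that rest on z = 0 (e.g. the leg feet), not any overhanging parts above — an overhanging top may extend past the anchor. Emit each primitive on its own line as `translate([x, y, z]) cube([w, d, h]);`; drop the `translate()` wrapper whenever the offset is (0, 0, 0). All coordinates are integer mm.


translate([151, 480, 0]) cube([53, 53, 445]);
translate([151, 1298, 0]) cube([53, 53, 445]);
translate([2039, 480, 0]) cube([53, 53, 445]);
translate([2039, 1298, 0]) cube([53, 53, 445]);
translate([204, 480, 249]) cube([1835, 30, 132]);
translate([204, 1321, 249]) cube([1835, 30, 132]);
translate([151, 533, 249]) cube([30, 765, 132]);
translate([2062, 533, 249]) cube([30, 765, 132]);
translate([246, 480, 381]) cube([86, 871, 16]);
translate([374, 480, 381]) cube([86, 871, 16]);
translate([502, 480, 381]) cube([86, 871, 16]);
translate([630, 480, 381]) cube([86, 871, 16]);
translate([758, 480, 381]) cube([86, 871, 16]);
translate([886, 480, 381]) cube([86, 871, 16]);
translate([1014, 480, 381]) cube([86, 871, 16]);
translate([1142, 480, 381]) cube([86, 871, 16]);
translate([1270, 480, 381]) cube([86, 871, 16]);
translate([1398, 480, 381]) cube([86, 871, 16]);
translate([1526, 480, 381]) cube([86, 871, 16]);
translate([1654, 480, 381]) cube([86, 871, 16]);
translate([1782, 480, 381]) cube([86, 871, 16]);
translate([1910, 480, 381]) cube([86, 871, 16]);


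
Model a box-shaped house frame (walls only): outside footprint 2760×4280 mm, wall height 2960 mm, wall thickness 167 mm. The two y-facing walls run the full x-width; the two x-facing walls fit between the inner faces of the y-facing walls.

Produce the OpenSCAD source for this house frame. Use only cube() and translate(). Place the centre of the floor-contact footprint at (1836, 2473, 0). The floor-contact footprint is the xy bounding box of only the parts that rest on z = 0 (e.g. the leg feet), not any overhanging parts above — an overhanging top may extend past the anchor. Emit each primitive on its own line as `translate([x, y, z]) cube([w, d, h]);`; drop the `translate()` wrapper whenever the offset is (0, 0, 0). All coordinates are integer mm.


translate([456, 333, 0]) cube([2760, 167, 2960]);
translate([456, 4446, 0]) cube([2760, 167, 2960]);
translate([456, 500, 0]) cube([167, 3946, 2960]);
translate([3049, 500, 0]) cube([167, 3946, 2960]);


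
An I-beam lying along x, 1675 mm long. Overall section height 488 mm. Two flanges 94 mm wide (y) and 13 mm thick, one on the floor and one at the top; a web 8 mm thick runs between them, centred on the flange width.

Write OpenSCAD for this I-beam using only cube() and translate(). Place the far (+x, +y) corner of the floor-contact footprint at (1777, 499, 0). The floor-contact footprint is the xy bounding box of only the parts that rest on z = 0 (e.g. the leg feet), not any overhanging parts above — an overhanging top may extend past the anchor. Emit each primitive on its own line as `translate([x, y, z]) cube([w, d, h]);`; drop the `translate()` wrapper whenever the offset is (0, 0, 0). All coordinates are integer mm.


translate([102, 405, 0]) cube([1675, 94, 13]);
translate([102, 448, 13]) cube([1675, 8, 462]);
translate([102, 405, 475]) cube([1675, 94, 13]);


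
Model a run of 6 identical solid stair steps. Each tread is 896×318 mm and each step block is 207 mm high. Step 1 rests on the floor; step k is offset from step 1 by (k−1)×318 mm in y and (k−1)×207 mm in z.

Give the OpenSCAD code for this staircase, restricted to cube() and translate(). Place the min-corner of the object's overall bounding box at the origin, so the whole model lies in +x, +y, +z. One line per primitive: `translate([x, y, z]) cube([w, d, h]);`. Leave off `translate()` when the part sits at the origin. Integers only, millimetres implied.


cube([896, 318, 207]);
translate([0, 318, 207]) cube([896, 318, 207]);
translate([0, 636, 414]) cube([896, 318, 207]);
translate([0, 954, 621]) cube([896, 318, 207]);
translate([0, 1272, 828]) cube([896, 318, 207]);
translate([0, 1590, 1035]) cube([896, 318, 207]);


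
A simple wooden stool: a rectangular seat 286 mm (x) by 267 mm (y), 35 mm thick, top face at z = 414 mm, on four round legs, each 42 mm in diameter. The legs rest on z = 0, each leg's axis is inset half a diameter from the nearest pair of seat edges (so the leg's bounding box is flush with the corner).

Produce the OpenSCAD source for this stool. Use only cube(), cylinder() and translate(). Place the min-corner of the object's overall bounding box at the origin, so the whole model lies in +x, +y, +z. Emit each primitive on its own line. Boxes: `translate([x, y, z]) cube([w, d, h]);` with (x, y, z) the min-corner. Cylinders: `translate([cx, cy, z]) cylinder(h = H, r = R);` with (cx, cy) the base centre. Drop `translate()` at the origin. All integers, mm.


// leg_h = 414 - 35 = 379
translate([0, 0, 379]) cube([286, 267, 35]);
translate([21, 21, 0]) cylinder(h = 379, r = 21);
translate([265, 21, 0]) cylinder(h = 379, r = 21);
translate([21, 246, 0]) cylinder(h = 379, r = 21);
translate([265, 246, 0]) cylinder(h = 379, r = 21);


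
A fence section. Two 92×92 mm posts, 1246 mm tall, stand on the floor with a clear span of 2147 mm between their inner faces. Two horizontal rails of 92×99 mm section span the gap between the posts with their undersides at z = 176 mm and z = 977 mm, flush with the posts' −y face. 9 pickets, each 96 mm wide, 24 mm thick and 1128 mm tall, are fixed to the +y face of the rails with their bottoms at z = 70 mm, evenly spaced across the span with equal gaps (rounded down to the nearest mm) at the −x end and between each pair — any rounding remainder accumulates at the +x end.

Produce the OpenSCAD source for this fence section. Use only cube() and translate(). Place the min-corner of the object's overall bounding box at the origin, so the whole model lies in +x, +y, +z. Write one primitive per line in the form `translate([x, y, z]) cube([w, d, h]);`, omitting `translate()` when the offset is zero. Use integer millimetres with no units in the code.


cube([92, 92, 1246]);
translate([2239, 0, 0]) cube([92, 92, 1246]);
translate([92, 0, 176]) cube([2147, 92, 99]);
translate([92, 0, 977]) cube([2147, 92, 99]);
translate([220, 92, 70]) cube([96, 24, 1128]);
translate([444, 92, 70]) cube([96, 24, 1128]);
translate([668, 92, 70]) cube([96, 24, 1128]);
translate([892, 92, 70]) cube([96, 24, 1128]);
translate([1116, 92, 70]) cube([96, 24, 1128]);
translate([1340, 92, 70]) cube([96, 24, 1128]);
translate([1564, 92, 70]) cube([96, 24, 1128]);
translate([1788, 92, 70]) cube([96, 24, 1128]);
translate([2012, 92, 70]) cube([96, 24, 1128]);


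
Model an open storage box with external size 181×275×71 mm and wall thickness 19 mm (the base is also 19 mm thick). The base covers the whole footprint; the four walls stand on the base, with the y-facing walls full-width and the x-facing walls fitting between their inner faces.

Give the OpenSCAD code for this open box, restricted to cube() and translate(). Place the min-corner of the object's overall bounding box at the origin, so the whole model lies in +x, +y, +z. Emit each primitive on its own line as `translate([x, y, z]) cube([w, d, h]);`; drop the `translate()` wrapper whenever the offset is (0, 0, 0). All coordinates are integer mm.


cube([181, 275, 19]);
translate([0, 0, 19]) cube([181, 19, 52]);
translate([0, 256, 19]) cube([181, 19, 52]);
translate([0, 19, 19]) cube([19, 237, 52]);
translate([162, 19, 19]) cube([19, 237, 52]);


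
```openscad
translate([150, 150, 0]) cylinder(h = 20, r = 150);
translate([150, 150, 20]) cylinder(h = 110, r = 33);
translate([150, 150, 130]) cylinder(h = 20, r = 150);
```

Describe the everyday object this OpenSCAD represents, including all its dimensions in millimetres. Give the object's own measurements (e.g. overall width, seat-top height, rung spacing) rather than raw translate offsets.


A spool: two coaxial disc flanges of radius 150 mm and thickness 20 mm, joined by a core cylinder of radius 33 mm and height 110 mm. The lower flange rests on z = 0 and the three cylinders share a vertical axis.


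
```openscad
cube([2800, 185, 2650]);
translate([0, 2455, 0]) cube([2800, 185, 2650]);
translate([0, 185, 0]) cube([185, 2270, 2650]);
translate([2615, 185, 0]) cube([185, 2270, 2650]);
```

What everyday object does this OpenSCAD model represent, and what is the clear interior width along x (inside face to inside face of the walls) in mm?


A house (or room) frame. The interior width is 2430 mm.

Four 2650 mm walls enclosing a rectangle with no floor or roof — a room or house frame. Outside width is 2800 mm and wall thickness is 185 mm, so the interior width is 2800 − 2 × 185 = 2430 mm.


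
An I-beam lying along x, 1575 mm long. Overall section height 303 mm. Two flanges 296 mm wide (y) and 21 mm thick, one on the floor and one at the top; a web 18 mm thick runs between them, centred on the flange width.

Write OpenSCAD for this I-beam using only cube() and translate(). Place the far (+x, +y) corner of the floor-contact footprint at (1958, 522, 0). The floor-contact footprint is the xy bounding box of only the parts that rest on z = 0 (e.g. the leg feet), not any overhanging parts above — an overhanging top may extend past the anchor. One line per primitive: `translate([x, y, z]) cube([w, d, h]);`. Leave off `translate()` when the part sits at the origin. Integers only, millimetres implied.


translate([383, 226, 0]) cube([1575, 296, 21]);
translate([383, 365, 21]) cube([1575, 18, 261]);
translate([383, 226, 282]) cube([1575, 296, 21]);


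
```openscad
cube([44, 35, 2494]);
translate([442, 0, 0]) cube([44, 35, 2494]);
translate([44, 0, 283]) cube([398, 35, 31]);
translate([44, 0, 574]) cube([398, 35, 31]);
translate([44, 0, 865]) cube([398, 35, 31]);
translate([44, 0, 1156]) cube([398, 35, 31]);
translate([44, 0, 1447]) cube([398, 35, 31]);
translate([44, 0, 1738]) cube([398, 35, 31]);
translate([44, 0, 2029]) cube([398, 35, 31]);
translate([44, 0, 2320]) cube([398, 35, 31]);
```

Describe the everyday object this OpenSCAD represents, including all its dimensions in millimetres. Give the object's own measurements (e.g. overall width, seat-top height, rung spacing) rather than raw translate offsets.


A straight ladder. Two 44×35 mm vertical rails, 2494 mm tall, stand 486 mm apart (outside-to-outside) with their front faces coplanar on the −y side. 8 rungs, each 35 mm deep and 31 mm tall, span between the inner faces of the rails, front faces flush with the rails. The lowest rung's underside is at z = 283 mm and rungs are spaced 291 mm apart (underside to underside).


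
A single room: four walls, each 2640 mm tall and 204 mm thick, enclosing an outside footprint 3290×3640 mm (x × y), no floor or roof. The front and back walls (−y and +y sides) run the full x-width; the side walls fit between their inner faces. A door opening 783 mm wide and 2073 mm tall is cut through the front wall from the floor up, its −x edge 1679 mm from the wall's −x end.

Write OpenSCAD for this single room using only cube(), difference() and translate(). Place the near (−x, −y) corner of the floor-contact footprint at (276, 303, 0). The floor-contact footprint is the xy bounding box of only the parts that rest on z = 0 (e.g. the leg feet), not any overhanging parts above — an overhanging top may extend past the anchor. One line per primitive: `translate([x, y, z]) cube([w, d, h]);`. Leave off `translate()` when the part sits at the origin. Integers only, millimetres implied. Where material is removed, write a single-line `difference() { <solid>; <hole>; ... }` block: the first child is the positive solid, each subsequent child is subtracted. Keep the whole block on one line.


difference() { translate([276, 303, 0]) cube([3290, 204, 2640]); translate([1955, 303, 0]) cube([783, 204, 2073]); }
translate([276, 3739, 0]) cube([3290, 204, 2640]);
translate([276, 507, 0]) cube([204, 3232, 2640]);
translate([3362, 507, 0]) cube([204, 3232, 2640]);


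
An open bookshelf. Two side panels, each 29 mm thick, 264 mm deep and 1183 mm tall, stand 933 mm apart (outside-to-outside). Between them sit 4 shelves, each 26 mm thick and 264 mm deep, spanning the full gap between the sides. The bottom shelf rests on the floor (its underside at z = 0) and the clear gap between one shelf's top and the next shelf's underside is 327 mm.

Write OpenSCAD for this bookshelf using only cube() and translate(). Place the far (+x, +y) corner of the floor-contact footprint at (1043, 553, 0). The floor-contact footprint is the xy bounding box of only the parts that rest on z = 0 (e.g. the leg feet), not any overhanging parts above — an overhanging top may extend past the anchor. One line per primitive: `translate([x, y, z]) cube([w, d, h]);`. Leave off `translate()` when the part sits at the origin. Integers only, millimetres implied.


translate([110, 289, 0]) cube([29, 264, 1183]);
translate([1014, 289, 0]) cube([29, 264, 1183]);
translate([139, 289, 0]) cube([875, 264, 26]);
translate([139, 289, 353]) cube([875, 264, 26]);
translate([139, 289, 706]) cube([875, 264, 26]);
translate([139, 289, 1059]) cube([875, 264, 26]);


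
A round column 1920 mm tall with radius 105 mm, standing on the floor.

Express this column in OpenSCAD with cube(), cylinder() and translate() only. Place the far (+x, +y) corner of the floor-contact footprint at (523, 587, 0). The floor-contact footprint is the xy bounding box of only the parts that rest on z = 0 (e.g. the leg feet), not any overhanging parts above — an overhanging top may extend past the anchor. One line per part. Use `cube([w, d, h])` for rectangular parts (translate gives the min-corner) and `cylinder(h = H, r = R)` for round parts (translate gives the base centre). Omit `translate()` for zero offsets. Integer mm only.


translate([418, 482, 0]) cylinder(h = 1920, r = 105);


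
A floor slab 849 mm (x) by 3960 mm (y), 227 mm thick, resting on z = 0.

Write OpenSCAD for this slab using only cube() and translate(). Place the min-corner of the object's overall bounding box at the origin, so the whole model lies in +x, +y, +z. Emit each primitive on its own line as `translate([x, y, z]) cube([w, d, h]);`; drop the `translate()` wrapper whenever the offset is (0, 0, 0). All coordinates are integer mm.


cube([849, 3960, 227]);


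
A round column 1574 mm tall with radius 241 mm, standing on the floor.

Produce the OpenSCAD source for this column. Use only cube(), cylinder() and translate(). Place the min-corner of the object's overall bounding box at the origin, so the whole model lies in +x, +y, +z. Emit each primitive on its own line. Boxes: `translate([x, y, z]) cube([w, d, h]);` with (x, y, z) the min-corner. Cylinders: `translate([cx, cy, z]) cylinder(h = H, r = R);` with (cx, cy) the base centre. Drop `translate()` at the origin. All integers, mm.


translate([241, 241, 0]) cylinder(h = 1574, r = 241);


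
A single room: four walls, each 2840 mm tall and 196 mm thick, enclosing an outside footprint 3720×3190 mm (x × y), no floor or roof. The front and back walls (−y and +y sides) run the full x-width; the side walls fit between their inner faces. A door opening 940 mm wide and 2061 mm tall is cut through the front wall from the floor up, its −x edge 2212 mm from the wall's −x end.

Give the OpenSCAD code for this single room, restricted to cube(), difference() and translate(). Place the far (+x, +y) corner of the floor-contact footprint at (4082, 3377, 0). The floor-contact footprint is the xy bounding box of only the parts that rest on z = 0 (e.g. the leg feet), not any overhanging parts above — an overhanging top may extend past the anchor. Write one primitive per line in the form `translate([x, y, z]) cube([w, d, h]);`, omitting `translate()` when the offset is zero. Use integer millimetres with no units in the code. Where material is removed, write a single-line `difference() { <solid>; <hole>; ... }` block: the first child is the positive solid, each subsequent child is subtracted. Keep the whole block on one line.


difference() { translate([362, 187, 0]) cube([3720, 196, 2840]); translate([2574, 187, 0]) cube([940, 196, 2061]); }
translate([362, 3181, 0]) cube([3720, 196, 2840]);
translate([362, 383, 0]) cube([196, 2798, 2840]);
translate([3886, 383, 0]) cube([196, 2798, 2840]);


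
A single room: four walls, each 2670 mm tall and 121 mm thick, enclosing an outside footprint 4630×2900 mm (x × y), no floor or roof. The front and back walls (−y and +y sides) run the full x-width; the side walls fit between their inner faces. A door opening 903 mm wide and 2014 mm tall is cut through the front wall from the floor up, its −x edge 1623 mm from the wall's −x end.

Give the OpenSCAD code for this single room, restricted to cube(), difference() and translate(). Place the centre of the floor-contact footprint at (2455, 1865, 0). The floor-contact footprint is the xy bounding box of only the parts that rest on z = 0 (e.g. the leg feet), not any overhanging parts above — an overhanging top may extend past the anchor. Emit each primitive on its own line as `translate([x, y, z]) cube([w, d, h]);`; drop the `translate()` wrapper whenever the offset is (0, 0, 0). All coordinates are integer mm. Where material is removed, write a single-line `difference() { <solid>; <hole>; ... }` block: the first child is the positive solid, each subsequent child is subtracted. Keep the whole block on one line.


difference() { translate([140, 415, 0]) cube([4630, 121, 2670]); translate([1763, 415, 0]) cube([903, 121, 2014]); }
translate([140, 3194, 0]) cube([4630, 121, 2670]);
translate([140, 536, 0]) cube([121, 2658, 2670]);
translate([4649, 536, 0]) cube([121, 2658, 2670]);


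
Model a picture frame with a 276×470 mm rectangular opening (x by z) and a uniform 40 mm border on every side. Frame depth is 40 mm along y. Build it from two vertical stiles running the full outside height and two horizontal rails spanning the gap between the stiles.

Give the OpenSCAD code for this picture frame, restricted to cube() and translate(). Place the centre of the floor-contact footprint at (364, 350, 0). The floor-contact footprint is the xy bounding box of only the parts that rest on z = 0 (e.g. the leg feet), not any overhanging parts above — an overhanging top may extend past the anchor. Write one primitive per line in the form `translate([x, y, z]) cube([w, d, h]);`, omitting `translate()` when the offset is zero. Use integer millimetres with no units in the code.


translate([186, 330, 0]) cube([40, 40, 550]);
translate([502, 330, 0]) cube([40, 40, 550]);
translate([226, 330, 0]) cube([276, 40, 40]);
translate([226, 330, 510]) cube([276, 40, 40]);


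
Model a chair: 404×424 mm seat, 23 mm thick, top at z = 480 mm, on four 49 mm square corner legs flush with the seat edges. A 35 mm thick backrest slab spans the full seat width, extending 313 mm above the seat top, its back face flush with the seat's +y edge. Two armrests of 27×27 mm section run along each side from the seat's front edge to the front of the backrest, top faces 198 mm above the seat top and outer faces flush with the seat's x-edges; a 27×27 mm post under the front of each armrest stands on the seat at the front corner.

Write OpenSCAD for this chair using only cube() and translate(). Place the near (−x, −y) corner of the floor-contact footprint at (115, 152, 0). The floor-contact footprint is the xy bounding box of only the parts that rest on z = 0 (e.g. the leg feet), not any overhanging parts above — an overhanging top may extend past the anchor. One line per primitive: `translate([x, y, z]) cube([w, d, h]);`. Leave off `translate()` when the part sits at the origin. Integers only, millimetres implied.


translate([115, 152, 457]) cube([404, 424, 23]);
translate([115, 152, 0]) cube([49, 49, 457]);
translate([470, 152, 0]) cube([49, 49, 457]);
translate([115, 527, 0]) cube([49, 49, 457]);
translate([470, 527, 0]) cube([49, 49, 457]);
translate([115, 541, 480]) cube([404, 35, 313]);
translate([115, 152, 651]) cube([27, 389, 27]);
translate([492, 152, 651]) cube([27, 389, 27]);
translate([115, 152, 480]) cube([27, 27, 171]);
translate([492, 152, 480]) cube([27, 27, 171]);


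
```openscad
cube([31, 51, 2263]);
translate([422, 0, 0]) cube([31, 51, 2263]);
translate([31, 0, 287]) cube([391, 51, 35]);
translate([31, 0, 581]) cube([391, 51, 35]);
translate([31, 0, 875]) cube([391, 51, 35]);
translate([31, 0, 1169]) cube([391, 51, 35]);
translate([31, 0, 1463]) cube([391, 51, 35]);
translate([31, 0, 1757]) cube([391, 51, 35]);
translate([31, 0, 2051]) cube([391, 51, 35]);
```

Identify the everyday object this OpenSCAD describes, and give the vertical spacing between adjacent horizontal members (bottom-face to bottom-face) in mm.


A ladder. The rung spacing is 294 mm.

Two tall 31×51 posts with 7 short bars between them — a ladder. Adjacent rungs sit at z = 287 and z = 581, so the spacing is 581 − 287 = 294 mm.


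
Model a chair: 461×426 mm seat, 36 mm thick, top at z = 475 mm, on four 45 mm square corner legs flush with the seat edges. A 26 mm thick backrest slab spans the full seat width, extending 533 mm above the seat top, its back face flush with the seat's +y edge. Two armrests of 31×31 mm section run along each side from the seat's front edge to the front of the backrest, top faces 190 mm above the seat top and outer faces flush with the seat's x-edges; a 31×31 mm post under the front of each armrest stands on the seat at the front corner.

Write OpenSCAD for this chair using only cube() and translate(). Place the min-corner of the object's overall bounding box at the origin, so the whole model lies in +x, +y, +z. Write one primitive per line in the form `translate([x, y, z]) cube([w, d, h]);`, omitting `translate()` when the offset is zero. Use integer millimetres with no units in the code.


// leg_h = 475 - 36 = 439
// arm post h = 190 - 31 = 159
translate([0, 0, 439]) cube([461, 426, 36]);
cube([45, 45, 439]);
translate([416, 0, 0]) cube([45, 45, 439]);
translate([0, 381, 0]) cube([45, 45, 439]);
translate([416, 381, 0]) cube([45, 45, 439]);
translate([0, 400, 475]) cube([461, 26, 533]);
translate([0, 0, 634]) cube([31, 400, 31]);
translate([430, 0, 634]) cube([31, 400, 31]);
translate([0, 0, 475]) cube([31, 31, 159]);
translate([430, 0, 475]) cube([31, 31, 159]);


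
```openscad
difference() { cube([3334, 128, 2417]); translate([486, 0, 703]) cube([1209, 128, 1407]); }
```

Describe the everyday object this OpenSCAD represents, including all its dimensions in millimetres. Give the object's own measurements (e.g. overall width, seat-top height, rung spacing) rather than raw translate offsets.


A wall 3334 mm long (x), 128 mm thick (y), 2417 mm tall, with a rectangular window opening cut through it. The opening is 1209 mm wide and 1407 mm tall; its sill is at z = 703 mm and its near (−x) edge is 486 mm from the wall's −x end. The opening passes through the full wall thickness.


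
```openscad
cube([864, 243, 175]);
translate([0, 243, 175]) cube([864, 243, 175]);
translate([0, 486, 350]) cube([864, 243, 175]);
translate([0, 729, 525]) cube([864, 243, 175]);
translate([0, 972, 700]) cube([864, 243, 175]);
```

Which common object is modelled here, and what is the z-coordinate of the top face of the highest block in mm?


A staircase. The total rise is 875 mm.

5 identical blocks, each offset up and back from the previous — a staircase. Each step is 175 mm tall and there are 5 of them, so the total rise is 5 × 175 = 875 mm.


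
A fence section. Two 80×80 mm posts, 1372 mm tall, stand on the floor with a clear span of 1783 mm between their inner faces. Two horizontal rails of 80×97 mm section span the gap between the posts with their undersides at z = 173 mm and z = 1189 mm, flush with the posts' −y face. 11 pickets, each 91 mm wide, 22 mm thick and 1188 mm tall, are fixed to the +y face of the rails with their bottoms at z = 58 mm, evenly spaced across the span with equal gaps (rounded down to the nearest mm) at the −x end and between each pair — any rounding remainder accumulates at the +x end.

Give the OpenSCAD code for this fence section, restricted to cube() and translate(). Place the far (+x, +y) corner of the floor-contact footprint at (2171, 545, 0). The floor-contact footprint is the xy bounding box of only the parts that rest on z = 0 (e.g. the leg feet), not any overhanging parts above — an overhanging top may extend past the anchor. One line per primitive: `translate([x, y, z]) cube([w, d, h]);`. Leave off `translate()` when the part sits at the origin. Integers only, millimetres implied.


translate([228, 465, 0]) cube([80, 80, 1372]);
translate([2091, 465, 0]) cube([80, 80, 1372]);
translate([308, 465, 173]) cube([1783, 80, 97]);
translate([308, 465, 1189]) cube([1783, 80, 97]);
translate([373, 545, 58]) cube([91, 22, 1188]);
translate([529, 545, 58]) cube([91, 22, 1188]);
translate([685, 545, 58]) cube([91, 22, 1188]);
translate([841, 545, 58]) cube([91, 22, 1188]);
translate([997, 545, 58]) cube([91, 22, 1188]);
translate([1153, 545, 58]) cube([91, 22, 1188]);
translate([1309, 545, 58]) cube([91, 22, 1188]);
translate([1465, 545, 58]) cube([91, 22, 1188]);
translate([1621, 545, 58]) cube([91, 22, 1188]);
translate([1777, 545, 58]) cube([91, 22, 1188]);
translate([1933, 545, 58]) cube([91, 22, 1188]);


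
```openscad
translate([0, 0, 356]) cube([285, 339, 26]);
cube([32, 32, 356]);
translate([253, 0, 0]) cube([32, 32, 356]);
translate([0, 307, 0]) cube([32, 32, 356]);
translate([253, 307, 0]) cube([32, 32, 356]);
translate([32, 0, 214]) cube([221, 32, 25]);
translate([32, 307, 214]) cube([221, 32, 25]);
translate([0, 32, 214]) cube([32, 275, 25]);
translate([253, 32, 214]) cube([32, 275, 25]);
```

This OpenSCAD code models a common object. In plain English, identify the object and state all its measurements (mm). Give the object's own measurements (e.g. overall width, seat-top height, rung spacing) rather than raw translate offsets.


A four-legged stool. The seat is a 285×339×26 mm slab whose top surface is at z = 382 mm; four square legs, each 32×32 mm in cross-section, run from the floor (z = 0) to the underside of the seat, each flush with a corner of the seat. Four stretchers, 32 mm wide and 25 mm tall, connect adjacent legs with their undersides at z = 214 mm, each running between the inner faces of the legs it joins and aligned with the legs' outer faces on the other axis.


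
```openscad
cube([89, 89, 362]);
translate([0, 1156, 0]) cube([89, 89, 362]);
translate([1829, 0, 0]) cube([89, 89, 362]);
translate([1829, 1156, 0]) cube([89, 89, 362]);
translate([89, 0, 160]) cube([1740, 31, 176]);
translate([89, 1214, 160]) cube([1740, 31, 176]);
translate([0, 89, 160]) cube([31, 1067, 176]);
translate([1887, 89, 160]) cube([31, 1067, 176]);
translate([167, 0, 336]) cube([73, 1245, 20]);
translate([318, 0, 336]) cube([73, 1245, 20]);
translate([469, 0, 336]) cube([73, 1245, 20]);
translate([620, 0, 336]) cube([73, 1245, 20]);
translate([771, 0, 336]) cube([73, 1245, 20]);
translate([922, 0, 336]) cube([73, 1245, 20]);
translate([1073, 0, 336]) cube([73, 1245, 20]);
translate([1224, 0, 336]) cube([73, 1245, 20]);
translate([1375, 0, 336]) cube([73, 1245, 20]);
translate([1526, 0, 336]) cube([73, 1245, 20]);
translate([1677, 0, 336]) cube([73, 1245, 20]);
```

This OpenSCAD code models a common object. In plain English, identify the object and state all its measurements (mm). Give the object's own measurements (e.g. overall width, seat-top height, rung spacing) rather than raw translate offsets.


A bed frame 1918 mm long (x) by 1245 mm wide (y). Four 89×89 mm corner posts, 362 mm tall, at the corners of the footprint. Four rails of 31 mm thickness and 176 mm height run between adjacent posts with their undersides at z = 160 mm, their outer faces flush with the outside of the frame (the two x-running rails run between the posts' inner faces; the two y-running rails run between the posts' inner faces). 11 slats, each 73 mm wide (x) and 20 mm thick, lie across the top of the two x-running rails, running the full 1245 mm width of the frame in y; along x they sit between the end posts with a 78 mm gap after the −x posts and between neighbouring slats, leaving 79 mm before the +x posts.


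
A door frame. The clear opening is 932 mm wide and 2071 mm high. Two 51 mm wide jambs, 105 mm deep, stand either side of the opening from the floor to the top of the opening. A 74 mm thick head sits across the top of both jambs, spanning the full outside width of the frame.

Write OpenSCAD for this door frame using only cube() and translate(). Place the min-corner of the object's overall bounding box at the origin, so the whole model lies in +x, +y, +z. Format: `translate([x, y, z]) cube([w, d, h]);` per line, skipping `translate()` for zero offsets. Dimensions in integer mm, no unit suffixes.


cube([51, 105, 2071]);
translate([983, 0, 0]) cube([51, 105, 2071]);
translate([0, 0, 2071]) cube([1034, 105, 74]);


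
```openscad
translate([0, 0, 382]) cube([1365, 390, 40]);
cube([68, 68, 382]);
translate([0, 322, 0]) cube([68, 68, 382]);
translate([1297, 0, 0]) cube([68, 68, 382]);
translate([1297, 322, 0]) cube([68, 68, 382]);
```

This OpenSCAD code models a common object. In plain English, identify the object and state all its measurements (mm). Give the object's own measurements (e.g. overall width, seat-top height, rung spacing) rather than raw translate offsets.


A long wooden bench with a 1365 mm (x) × 390 mm (y) seat, 40 mm thick, its top surface 422 mm above the floor. Four 68 mm square legs at the seat corners, flush with the edges, run from z = 0 to the seat underside.


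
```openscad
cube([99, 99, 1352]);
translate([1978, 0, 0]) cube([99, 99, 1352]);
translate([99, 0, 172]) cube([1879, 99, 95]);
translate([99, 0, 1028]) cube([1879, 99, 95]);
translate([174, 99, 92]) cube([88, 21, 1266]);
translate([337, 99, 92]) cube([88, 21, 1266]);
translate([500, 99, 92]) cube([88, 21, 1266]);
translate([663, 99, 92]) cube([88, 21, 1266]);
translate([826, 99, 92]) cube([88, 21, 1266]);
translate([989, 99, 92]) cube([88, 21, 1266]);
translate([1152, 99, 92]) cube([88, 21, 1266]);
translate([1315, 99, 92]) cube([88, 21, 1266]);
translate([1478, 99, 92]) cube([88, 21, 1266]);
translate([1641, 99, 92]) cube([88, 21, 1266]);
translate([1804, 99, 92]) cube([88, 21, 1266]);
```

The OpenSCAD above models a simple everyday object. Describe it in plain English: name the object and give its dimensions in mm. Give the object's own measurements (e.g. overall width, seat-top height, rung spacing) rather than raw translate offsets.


A fence section. Two 99×99 mm posts, 1352 mm tall, stand on the floor with a clear span of 1879 mm between their inner faces. Two horizontal rails of 99×95 mm section span the gap between the posts with their undersides at z = 172 mm and z = 1028 mm, flush with the posts' −y face. 11 pickets, each 88 mm wide, 21 mm thick and 1266 mm tall, are fixed to the +y face of the rails with their bottoms at z = 92 mm, spaced across the span with a 75 mm gap after the −x post and between neighbouring pickets, with 86 mm left before the +x post.


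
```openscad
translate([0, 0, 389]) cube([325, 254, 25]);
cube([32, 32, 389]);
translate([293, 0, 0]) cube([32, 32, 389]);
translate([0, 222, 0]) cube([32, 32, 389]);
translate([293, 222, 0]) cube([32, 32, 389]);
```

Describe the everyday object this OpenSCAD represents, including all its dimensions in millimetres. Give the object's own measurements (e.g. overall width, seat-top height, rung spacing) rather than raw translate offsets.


A four-legged stool. The seat is a 325×254×25 mm slab whose top surface is at z = 414 mm; four square legs, each 32×32 mm in cross-section, run from the floor (z = 0) to the underside of the seat, each flush with a corner of the seat.


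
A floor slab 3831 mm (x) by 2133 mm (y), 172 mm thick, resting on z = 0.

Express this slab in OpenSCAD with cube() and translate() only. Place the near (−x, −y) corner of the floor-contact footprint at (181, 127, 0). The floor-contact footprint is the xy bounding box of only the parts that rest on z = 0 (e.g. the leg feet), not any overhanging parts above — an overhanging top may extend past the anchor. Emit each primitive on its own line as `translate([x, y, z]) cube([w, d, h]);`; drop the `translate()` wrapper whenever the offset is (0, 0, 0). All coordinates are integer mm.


translate([181, 127, 0]) cube([3831, 2133, 172]);


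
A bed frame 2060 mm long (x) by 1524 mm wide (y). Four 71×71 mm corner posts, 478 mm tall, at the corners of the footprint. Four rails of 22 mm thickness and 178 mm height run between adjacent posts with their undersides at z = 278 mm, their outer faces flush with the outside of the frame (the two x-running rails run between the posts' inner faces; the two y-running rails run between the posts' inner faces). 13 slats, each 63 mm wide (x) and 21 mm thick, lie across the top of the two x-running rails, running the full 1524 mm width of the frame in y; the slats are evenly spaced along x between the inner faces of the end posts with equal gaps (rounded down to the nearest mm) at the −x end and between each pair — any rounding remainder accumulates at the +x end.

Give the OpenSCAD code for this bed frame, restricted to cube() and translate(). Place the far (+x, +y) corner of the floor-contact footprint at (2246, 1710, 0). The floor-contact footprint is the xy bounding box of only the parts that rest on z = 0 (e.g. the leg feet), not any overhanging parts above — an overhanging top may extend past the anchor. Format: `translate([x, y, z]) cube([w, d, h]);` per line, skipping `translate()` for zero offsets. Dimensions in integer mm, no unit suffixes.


translate([186, 186, 0]) cube([71, 71, 478]);
translate([186, 1639, 0]) cube([71, 71, 478]);
translate([2175, 186, 0]) cube([71, 71, 478]);
translate([2175, 1639, 0]) cube([71, 71, 478]);
translate([257, 186, 278]) cube([1918, 22, 178]);
translate([257, 1688, 278]) cube([1918, 22, 178]);
translate([186, 257, 278]) cube([22, 1382, 178]);
translate([2224, 257, 278]) cube([22, 1382, 178]);
translate([335, 186, 456]) cube([63, 1524, 21]);
translate([476, 186, 456]) cube([63, 1524, 21]);
translate([617, 186, 456]) cube([63, 1524, 21]);
translate([758, 186, 456]) cube([63, 1524, 21]);
translate([899, 186, 456]) cube([63, 1524, 21]);
translate([1040, 186, 456]) cube([63, 1524, 21]);
translate([1181, 186, 456]) cube([63, 1524, 21]);
translate([1322, 186, 456]) cube([63, 1524, 21]);
translate([1463, 186, 456]) cube([63, 1524, 21]);
translate([1604, 186, 456]) cube([63, 1524, 21]);
translate([1745, 186, 456]) cube([63, 1524, 21]);
translate([1886, 186, 456]) cube([63, 1524, 21]);
translate([2027, 186, 456]) cube([63, 1524, 21]);


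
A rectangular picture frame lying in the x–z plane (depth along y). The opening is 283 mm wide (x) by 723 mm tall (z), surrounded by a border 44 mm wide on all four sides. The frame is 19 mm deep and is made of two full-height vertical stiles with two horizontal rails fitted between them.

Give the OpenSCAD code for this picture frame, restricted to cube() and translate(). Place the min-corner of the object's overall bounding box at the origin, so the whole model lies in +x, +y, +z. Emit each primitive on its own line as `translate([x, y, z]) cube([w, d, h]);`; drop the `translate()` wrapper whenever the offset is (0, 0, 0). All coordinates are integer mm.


cube([44, 19, 811]);
translate([327, 0, 0]) cube([44, 19, 811]);
translate([44, 0, 0]) cube([283, 19, 44]);
translate([44, 0, 767]) cube([283, 19, 44]);


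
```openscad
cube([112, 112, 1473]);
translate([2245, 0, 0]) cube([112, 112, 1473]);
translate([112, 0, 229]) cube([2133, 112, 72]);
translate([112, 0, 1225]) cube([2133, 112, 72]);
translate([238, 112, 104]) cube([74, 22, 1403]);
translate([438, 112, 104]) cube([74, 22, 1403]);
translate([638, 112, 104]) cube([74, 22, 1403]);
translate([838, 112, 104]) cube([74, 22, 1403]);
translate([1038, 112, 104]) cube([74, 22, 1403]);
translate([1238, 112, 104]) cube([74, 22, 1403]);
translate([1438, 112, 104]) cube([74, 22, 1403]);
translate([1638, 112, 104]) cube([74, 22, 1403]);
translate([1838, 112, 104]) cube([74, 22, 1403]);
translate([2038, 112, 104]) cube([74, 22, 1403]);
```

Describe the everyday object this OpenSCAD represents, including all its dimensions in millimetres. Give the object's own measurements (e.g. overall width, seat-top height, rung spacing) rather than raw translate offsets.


A fence section. Two 112×112 mm posts, 1473 mm tall, stand on the floor with a clear span of 2133 mm between their inner faces. Two horizontal rails of 112×72 mm section span the gap between the posts with their undersides at z = 229 mm and z = 1225 mm, flush with the posts' −y face. 10 pickets, each 74 mm wide, 22 mm thick and 1403 mm tall, are fixed to the +y face of the rails with their bottoms at z = 104 mm, spaced across the span with a 126 mm gap after the −x post and between neighbouring pickets, with 133 mm left before the +x post.
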